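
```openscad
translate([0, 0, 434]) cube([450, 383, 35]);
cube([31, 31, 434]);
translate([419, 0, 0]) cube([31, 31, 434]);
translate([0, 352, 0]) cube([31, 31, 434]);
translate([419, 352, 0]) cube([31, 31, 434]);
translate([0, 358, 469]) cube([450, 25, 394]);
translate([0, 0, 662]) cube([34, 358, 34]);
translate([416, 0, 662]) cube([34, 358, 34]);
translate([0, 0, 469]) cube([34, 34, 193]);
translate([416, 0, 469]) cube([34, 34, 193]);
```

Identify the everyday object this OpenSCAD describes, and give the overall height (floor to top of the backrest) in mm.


A chair. The overall height is 863 mm.

A slab on four corner posts with a tall panel at the back — a chair. The seat slab sits at z = 434 with thickness 35, and the 394 mm backrest starts at the seat top, so the overall height is 434 + 35 + 394 = 863 mm.


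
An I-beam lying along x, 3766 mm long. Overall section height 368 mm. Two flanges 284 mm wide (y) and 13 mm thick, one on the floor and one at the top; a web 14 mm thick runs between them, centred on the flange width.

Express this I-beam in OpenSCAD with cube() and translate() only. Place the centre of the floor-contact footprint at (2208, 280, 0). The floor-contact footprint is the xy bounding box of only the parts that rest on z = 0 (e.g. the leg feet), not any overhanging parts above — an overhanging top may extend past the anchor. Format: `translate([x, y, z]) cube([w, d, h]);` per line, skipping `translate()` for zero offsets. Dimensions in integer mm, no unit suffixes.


translate([325, 138, 0]) cube([3766, 284, 13]);
translate([325, 273, 13]) cube([3766, 14, 342]);
translate([325, 138, 355]) cube([3766, 284, 13]);


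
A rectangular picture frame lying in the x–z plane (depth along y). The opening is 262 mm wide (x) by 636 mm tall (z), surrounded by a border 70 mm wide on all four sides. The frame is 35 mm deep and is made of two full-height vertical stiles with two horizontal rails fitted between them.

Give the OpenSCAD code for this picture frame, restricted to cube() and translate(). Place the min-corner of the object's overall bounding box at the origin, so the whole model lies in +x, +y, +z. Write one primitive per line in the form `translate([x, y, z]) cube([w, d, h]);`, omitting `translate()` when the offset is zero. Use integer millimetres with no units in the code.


cube([70, 35, 776]);
translate([332, 0, 0]) cube([70, 35, 776]);
translate([70, 0, 0]) cube([262, 35, 70]);
translate([70, 0, 706]) cube([262, 35, 70]);


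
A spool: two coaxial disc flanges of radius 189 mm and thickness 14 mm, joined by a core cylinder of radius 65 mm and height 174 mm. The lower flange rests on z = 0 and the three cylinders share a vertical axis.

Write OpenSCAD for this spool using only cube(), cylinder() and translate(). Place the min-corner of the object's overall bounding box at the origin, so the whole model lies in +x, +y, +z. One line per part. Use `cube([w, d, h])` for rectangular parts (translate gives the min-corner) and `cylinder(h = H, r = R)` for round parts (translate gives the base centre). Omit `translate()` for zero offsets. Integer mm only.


translate([189, 189, 0]) cylinder(h = 14, r = 189);
translate([189, 189, 14]) cylinder(h = 174, r = 65);
translate([189, 189, 188]) cylinder(h = 14, r = 189);


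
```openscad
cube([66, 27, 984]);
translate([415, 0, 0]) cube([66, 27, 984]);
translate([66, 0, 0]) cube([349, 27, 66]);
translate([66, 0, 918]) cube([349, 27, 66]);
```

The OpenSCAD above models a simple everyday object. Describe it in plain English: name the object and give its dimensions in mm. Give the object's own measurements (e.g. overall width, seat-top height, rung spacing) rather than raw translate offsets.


A rectangular picture frame lying in the x–z plane (depth along y). The opening is 349 mm wide (x) by 852 mm tall (z), surrounded by a border 66 mm wide on all four sides. The frame is 27 mm deep and is made of two full-height vertical stiles with two horizontal rails fitted between them.


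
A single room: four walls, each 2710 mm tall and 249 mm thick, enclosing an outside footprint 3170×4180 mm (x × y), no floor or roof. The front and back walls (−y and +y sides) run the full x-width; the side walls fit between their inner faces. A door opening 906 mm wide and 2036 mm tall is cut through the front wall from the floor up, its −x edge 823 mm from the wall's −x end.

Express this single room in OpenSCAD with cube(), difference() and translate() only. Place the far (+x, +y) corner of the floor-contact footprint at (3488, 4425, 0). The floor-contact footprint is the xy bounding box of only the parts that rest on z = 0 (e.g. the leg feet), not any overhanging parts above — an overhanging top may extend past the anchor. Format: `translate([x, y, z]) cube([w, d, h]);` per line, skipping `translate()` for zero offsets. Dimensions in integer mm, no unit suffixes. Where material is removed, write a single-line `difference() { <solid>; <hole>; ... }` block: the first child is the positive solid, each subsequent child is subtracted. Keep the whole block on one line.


difference() { translate([318, 245, 0]) cube([3170, 249, 2710]); translate([1141, 245, 0]) cube([906, 249, 2036]); }
translate([318, 4176, 0]) cube([3170, 249, 2710]);
translate([318, 494, 0]) cube([249, 3682, 2710]);
translate([3239, 494, 0]) cube([249, 3682, 2710]);


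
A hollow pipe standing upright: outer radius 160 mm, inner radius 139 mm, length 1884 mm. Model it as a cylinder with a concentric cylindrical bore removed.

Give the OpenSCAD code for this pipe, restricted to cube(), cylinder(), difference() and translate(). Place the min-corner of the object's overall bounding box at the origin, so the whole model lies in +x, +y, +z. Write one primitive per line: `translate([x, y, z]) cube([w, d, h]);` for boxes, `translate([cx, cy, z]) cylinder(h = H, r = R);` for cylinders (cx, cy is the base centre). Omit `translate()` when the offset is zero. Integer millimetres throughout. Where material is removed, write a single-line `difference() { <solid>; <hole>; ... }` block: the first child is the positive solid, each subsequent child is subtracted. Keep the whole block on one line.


difference() { translate([160, 160, 0]) cylinder(h = 1884, r = 160); translate([160, 160, 0]) cylinder(h = 1884, r = 139); }


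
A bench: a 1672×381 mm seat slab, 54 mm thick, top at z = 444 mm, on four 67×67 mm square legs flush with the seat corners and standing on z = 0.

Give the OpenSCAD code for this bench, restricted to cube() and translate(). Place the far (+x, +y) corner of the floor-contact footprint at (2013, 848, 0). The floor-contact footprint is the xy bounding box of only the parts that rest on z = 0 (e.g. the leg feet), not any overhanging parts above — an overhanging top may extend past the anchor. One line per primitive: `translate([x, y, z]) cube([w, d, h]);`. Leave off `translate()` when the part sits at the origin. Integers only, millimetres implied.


// leg_h = 444 − 54 = 390
translate([341, 467, 390]) cube([1672, 381, 54]);
translate([341, 467, 0]) cube([67, 67, 390]);
translate([341, 781, 0]) cube([67, 67, 390]);
translate([1946, 467, 0]) cube([67, 67, 390]);
translate([1946, 781, 0]) cube([67, 67, 390]);


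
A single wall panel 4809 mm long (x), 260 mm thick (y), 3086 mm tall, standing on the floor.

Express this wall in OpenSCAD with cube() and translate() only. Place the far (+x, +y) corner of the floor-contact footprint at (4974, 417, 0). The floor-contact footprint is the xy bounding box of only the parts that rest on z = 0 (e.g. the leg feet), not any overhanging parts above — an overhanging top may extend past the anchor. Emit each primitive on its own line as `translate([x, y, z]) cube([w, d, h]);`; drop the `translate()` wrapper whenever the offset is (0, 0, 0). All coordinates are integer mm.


translate([165, 157, 0]) cube([4809, 260, 3086]);


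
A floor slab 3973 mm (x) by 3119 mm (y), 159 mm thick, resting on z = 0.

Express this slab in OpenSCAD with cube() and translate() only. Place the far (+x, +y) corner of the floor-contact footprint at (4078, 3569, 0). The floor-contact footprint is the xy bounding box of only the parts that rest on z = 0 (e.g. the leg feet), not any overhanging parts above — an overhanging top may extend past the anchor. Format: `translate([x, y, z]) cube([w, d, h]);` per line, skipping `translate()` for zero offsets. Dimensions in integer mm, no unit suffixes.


translate([105, 450, 0]) cube([3973, 3119, 159]);


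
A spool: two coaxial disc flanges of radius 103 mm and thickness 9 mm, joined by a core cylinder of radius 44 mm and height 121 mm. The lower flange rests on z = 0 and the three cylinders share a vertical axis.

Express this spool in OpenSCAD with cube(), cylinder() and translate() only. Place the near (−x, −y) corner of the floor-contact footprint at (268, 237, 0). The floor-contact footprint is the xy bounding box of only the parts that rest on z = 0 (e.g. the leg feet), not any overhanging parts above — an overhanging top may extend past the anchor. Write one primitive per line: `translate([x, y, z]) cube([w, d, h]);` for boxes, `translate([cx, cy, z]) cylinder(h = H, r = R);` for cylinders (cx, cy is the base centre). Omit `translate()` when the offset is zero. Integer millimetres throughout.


translate([371, 340, 0]) cylinder(h = 9, r = 103);
translate([371, 340, 9]) cylinder(h = 121, r = 44);
translate([371, 340, 130]) cylinder(h = 9, r = 103);


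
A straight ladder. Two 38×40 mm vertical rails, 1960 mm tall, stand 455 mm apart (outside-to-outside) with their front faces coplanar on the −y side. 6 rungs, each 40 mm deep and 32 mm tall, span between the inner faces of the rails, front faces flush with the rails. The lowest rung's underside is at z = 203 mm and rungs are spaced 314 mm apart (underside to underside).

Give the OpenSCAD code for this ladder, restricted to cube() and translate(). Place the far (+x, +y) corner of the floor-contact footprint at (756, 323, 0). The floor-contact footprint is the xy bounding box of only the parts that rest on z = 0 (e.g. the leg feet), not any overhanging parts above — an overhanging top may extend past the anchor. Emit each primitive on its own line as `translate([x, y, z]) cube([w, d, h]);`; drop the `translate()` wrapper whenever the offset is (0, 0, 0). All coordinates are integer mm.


// rung span = 455 - 2*38 = 379
// rung[k] z = 203 + k*314
translate([301, 283, 0]) cube([38, 40, 1960]);
translate([718, 283, 0]) cube([38, 40, 1960]);
translate([339, 283, 203]) cube([379, 40, 32]);
translate([339, 283, 517]) cube([379, 40, 32]);
translate([339, 283, 831]) cube([379, 40, 32]);
translate([339, 283, 1145]) cube([379, 40, 32]);
translate([339, 283, 1459]) cube([379, 40, 32]);
translate([339, 283, 1773]) cube([379, 40, 32]);


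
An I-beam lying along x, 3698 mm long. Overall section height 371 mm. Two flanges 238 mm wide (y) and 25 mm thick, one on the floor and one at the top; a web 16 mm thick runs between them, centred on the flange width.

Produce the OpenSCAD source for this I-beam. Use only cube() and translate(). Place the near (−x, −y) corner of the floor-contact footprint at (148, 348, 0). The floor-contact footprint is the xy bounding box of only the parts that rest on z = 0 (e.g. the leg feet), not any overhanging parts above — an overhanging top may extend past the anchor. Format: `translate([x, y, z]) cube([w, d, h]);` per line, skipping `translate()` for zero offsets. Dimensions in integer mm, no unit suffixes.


translate([148, 348, 0]) cube([3698, 238, 25]);
translate([148, 459, 25]) cube([3698, 16, 321]);
translate([148, 348, 346]) cube([3698, 238, 25]);


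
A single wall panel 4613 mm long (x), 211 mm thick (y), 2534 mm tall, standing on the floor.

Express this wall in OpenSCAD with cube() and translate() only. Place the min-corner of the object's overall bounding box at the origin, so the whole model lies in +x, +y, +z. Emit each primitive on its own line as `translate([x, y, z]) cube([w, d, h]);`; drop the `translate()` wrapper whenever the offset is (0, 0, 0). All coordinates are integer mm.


cube([4613, 211, 2534]);


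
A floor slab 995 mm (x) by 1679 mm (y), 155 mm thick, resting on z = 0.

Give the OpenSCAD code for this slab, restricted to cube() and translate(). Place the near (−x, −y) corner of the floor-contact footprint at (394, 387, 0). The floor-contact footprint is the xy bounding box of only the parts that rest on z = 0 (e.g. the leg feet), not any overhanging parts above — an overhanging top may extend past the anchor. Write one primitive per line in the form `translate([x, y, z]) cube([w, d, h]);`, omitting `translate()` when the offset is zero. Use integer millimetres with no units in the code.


translate([394, 387, 0]) cube([995, 1679, 155]);


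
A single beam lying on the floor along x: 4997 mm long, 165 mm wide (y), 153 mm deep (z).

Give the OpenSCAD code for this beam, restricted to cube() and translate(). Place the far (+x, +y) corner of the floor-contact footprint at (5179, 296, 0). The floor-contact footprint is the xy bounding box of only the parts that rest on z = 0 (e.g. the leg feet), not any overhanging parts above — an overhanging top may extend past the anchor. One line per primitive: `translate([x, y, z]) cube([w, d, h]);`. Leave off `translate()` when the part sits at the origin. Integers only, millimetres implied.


translate([182, 131, 0]) cube([4997, 165, 153]);


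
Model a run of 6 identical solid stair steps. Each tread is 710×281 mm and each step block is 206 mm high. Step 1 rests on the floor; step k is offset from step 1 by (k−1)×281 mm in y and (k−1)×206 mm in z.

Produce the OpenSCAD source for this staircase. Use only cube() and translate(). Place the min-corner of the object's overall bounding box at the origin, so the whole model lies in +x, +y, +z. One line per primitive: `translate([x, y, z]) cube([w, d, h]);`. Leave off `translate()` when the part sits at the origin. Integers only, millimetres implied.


cube([710, 281, 206]);
translate([0, 281, 206]) cube([710, 281, 206]);
translate([0, 562, 412]) cube([710, 281, 206]);
translate([0, 843, 618]) cube([710, 281, 206]);
translate([0, 1124, 824]) cube([710, 281, 206]);
translate([0, 1405, 1030]) cube([710, 281, 206]);


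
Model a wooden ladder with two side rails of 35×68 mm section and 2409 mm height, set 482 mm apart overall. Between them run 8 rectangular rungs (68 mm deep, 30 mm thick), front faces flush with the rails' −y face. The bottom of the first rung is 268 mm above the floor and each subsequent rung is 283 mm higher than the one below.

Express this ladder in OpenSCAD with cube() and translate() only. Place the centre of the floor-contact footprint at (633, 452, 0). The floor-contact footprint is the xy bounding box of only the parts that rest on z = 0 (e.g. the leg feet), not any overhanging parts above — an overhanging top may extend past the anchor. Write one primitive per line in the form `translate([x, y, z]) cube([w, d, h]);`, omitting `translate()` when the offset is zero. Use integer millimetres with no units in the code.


translate([392, 418, 0]) cube([35, 68, 2409]);
translate([839, 418, 0]) cube([35, 68, 2409]);
translate([427, 418, 268]) cube([412, 68, 30]);
translate([427, 418, 551]) cube([412, 68, 30]);
translate([427, 418, 834]) cube([412, 68, 30]);
translate([427, 418, 1117]) cube([412, 68, 30]);
translate([427, 418, 1400]) cube([412, 68, 30]);
translate([427, 418, 1683]) cube([412, 68, 30]);
translate([427, 418, 1966]) cube([412, 68, 30]);
translate([427, 418, 2249]) cube([412, 68, 30]);


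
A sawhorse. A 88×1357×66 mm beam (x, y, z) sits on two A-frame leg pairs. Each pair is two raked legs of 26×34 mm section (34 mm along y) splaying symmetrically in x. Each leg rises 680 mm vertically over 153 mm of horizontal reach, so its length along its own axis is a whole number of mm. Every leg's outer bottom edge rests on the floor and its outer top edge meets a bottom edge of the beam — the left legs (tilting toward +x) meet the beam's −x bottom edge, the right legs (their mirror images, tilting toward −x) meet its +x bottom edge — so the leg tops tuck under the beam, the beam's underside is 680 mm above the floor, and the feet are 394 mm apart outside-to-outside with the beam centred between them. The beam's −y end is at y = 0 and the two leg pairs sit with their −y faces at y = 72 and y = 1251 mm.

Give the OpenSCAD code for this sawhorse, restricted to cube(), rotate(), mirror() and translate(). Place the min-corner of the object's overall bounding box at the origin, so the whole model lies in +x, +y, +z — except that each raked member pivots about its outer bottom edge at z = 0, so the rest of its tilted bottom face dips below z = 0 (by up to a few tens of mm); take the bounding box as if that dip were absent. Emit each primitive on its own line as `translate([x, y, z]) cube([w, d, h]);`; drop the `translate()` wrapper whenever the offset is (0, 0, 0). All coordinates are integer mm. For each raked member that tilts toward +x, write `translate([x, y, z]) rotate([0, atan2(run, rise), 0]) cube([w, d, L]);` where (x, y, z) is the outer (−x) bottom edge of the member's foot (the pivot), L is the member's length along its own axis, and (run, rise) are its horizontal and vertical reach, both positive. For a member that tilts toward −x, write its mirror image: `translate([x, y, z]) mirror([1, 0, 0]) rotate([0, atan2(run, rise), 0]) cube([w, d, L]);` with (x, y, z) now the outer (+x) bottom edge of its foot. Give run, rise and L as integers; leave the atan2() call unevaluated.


translate([153, 0, 680]) cube([88, 1357, 66]);
translate([0, 72, 0]) rotate([0, atan2(153, 680), 0]) cube([26, 34, 697]);
translate([394, 72, 0]) mirror([1, 0, 0]) rotate([0, atan2(153, 680), 0]) cube([26, 34, 697]);
translate([0, 1251, 0]) rotate([0, atan2(153, 680), 0]) cube([26, 34, 697]);
translate([394, 1251, 0]) mirror([1, 0, 0]) rotate([0, atan2(153, 680), 0]) cube([26, 34, 697]);


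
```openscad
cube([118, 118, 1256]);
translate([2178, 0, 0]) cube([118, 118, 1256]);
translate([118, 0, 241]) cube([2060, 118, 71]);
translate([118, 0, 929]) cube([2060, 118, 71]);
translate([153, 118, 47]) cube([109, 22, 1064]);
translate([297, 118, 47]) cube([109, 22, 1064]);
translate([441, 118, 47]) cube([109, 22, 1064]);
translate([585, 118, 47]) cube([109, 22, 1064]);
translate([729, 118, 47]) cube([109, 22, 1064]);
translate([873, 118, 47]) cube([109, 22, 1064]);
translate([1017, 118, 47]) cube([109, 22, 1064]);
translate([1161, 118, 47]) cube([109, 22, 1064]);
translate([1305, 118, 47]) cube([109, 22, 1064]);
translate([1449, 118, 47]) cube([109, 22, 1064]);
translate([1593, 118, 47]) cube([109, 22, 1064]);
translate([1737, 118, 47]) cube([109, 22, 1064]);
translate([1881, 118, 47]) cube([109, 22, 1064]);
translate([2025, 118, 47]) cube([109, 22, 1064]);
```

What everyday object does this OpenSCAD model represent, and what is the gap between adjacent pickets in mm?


A fence section. The picket gap is 35 mm.

Two posts, two rails, 14 pickets — a fence section. Span 2060 mm holds 14 pickets of 109 mm with 15 equal gaps: ⌊(2060 − 14·109) / 15⌋ = 35 mm.


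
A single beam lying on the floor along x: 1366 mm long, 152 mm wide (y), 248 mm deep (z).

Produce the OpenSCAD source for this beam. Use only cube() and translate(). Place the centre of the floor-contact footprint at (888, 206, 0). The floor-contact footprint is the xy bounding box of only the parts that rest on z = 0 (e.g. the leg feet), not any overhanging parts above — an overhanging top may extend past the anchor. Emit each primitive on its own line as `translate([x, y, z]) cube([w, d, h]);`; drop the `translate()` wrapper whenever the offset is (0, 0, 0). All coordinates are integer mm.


translate([205, 130, 0]) cube([1366, 152, 248]);


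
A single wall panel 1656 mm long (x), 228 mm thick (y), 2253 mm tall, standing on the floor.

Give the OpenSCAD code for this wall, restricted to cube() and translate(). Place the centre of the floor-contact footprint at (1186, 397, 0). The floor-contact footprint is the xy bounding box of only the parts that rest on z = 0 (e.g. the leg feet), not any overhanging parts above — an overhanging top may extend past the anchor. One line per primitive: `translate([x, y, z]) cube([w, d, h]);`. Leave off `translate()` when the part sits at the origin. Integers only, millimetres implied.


translate([358, 283, 0]) cube([1656, 228, 2253]);


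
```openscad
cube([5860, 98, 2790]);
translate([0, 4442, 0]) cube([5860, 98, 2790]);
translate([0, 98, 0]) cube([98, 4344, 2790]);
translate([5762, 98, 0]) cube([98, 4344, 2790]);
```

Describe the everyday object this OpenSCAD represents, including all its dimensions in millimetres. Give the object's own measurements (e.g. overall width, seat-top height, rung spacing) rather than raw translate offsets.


The wall frame of a small rectangular building: four walls, each 2790 mm tall and 98 mm thick, enclosing a footprint 5860 mm (x) by 4540 mm (y) outside-to-outside, with no floor or roof. The front and back walls (the −y and +y sides) span the full width; the two side walls fit between them.


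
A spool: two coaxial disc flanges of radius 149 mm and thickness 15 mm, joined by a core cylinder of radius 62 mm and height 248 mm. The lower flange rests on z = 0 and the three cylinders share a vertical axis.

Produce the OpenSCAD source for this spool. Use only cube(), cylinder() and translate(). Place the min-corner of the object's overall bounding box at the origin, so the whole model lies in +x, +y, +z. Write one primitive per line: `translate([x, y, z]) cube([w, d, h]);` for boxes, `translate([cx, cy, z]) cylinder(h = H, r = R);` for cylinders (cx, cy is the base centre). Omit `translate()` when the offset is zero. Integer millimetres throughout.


translate([149, 149, 0]) cylinder(h = 15, r = 149);
translate([149, 149, 15]) cylinder(h = 248, r = 62);
translate([149, 149, 263]) cylinder(h = 15, r = 149);


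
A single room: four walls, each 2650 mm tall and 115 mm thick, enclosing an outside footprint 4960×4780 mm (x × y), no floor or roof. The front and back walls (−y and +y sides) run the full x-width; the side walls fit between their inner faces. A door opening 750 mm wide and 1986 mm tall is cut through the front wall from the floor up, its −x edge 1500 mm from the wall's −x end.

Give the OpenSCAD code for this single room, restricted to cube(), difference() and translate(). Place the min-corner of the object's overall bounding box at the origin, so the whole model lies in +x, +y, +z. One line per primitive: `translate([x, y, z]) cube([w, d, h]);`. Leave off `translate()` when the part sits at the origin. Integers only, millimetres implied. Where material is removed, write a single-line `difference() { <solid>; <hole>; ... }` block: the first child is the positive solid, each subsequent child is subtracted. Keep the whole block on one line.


difference() { cube([4960, 115, 2650]); translate([1500, 0, 0]) cube([750, 115, 1986]); }
translate([0, 4665, 0]) cube([4960, 115, 2650]);
translate([0, 115, 0]) cube([115, 4550, 2650]);
translate([4845, 115, 0]) cube([115, 4550, 2650]);


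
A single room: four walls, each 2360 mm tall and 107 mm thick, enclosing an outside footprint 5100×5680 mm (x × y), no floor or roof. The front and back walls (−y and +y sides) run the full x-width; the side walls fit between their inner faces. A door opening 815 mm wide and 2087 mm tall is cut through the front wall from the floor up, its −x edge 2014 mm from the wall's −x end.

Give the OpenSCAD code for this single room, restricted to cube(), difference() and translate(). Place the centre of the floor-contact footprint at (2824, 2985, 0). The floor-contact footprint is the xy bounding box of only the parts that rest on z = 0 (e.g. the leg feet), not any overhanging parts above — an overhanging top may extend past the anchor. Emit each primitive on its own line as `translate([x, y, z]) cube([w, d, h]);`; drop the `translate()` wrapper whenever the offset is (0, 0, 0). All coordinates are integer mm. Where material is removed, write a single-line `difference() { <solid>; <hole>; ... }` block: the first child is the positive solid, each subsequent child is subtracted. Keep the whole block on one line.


difference() { translate([274, 145, 0]) cube([5100, 107, 2360]); translate([2288, 145, 0]) cube([815, 107, 2087]); }
translate([274, 5718, 0]) cube([5100, 107, 2360]);
translate([274, 252, 0]) cube([107, 5466, 2360]);
translate([5267, 252, 0]) cube([107, 5466, 2360]);


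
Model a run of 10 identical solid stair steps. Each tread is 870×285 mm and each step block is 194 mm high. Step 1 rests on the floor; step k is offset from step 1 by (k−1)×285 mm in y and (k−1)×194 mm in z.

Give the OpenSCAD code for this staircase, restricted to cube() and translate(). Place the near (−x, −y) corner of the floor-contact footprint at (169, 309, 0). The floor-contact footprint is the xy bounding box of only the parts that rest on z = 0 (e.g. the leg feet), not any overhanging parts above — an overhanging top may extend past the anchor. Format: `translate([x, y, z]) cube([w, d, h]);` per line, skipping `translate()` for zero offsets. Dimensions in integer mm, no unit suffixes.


translate([169, 309, 0]) cube([870, 285, 194]);
translate([169, 594, 194]) cube([870, 285, 194]);
translate([169, 879, 388]) cube([870, 285, 194]);
translate([169, 1164, 582]) cube([870, 285, 194]);
translate([169, 1449, 776]) cube([870, 285, 194]);
translate([169, 1734, 970]) cube([870, 285, 194]);
translate([169, 2019, 1164]) cube([870, 285, 194]);
translate([169, 2304, 1358]) cube([870, 285, 194]);
translate([169, 2589, 1552]) cube([870, 285, 194]);
translate([169, 2874, 1746]) cube([870, 285, 194]);


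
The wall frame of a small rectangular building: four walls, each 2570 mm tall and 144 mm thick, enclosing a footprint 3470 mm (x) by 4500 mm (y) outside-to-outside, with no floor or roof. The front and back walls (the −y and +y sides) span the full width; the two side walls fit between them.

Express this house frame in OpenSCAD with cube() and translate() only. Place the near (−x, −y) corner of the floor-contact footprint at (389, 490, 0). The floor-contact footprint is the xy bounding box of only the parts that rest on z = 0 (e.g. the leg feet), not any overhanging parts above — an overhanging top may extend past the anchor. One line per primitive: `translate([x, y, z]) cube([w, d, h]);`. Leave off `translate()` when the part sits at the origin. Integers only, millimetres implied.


translate([389, 490, 0]) cube([3470, 144, 2570]);
translate([389, 4846, 0]) cube([3470, 144, 2570]);
translate([389, 634, 0]) cube([144, 4212, 2570]);
translate([3715, 634, 0]) cube([144, 4212, 2570]);


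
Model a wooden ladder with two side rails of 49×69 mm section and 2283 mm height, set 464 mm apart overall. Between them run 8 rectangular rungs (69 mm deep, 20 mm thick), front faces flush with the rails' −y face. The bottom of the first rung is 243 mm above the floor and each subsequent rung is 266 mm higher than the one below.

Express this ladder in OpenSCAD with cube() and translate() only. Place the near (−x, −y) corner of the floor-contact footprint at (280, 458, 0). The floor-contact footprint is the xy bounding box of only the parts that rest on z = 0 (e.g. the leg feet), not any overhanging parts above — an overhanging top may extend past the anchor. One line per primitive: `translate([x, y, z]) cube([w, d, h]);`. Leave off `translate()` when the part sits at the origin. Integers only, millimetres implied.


translate([280, 458, 0]) cube([49, 69, 2283]);
translate([695, 458, 0]) cube([49, 69, 2283]);
translate([329, 458, 243]) cube([366, 69, 20]);
translate([329, 458, 509]) cube([366, 69, 20]);
translate([329, 458, 775]) cube([366, 69, 20]);
translate([329, 458, 1041]) cube([366, 69, 20]);
translate([329, 458, 1307]) cube([366, 69, 20]);
translate([329, 458, 1573]) cube([366, 69, 20]);
translate([329, 458, 1839]) cube([366, 69, 20]);
translate([329, 458, 2105]) cube([366, 69, 20]);


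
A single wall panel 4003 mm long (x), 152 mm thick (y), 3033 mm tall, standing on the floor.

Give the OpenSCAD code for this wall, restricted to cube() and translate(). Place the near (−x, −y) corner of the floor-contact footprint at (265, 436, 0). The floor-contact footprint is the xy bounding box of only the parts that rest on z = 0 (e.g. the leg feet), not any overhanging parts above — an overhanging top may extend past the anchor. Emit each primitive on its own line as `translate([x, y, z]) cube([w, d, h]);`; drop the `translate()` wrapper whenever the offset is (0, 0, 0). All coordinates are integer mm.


translate([265, 436, 0]) cube([4003, 152, 3033]);


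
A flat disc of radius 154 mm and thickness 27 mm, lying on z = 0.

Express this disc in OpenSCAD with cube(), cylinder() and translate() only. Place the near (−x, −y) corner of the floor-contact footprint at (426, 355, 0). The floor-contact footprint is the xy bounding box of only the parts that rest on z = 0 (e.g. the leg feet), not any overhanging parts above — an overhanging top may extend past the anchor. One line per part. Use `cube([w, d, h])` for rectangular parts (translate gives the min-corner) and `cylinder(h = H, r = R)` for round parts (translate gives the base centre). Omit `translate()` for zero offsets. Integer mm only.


translate([580, 509, 0]) cylinder(h = 27, r = 154);


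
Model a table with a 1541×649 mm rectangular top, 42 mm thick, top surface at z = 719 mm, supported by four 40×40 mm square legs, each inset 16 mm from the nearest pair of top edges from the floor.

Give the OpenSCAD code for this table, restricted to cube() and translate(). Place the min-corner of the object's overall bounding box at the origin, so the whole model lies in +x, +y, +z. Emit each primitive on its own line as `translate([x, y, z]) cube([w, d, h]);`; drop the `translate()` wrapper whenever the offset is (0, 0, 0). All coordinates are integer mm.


translate([0, 0, 677]) cube([1541, 649, 42]);
translate([16, 16, 0]) cube([40, 40, 677]);
translate([1485, 16, 0]) cube([40, 40, 677]);
translate([16, 593, 0]) cube([40, 40, 677]);
translate([1485, 593, 0]) cube([40, 40, 677]);


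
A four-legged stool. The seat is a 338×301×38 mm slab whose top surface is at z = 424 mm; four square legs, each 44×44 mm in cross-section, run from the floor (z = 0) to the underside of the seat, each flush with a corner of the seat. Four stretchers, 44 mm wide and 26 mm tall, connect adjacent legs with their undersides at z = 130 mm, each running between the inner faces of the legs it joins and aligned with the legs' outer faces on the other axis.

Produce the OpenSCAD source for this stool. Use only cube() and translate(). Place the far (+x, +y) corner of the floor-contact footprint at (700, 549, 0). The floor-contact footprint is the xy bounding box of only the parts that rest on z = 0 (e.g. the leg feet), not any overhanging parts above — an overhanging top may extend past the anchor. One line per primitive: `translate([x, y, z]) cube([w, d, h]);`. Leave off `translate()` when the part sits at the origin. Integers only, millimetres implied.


translate([362, 248, 386]) cube([338, 301, 38]);
translate([362, 248, 0]) cube([44, 44, 386]);
translate([656, 248, 0]) cube([44, 44, 386]);
translate([362, 505, 0]) cube([44, 44, 386]);
translate([656, 505, 0]) cube([44, 44, 386]);
translate([406, 248, 130]) cube([250, 44, 26]);
translate([406, 505, 130]) cube([250, 44, 26]);
translate([362, 292, 130]) cube([44, 213, 26]);
translate([656, 292, 130]) cube([44, 213, 26]);


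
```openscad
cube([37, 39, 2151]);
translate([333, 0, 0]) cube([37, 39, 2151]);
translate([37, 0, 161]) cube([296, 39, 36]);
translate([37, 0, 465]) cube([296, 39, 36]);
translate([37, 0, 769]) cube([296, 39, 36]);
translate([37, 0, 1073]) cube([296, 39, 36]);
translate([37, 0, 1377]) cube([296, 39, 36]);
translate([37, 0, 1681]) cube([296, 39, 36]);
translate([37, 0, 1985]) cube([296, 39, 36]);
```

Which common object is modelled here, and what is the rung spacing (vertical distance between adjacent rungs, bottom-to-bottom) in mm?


A ladder. The rung spacing is 304 mm.

Two tall 37×39 posts with 7 short bars between them — a ladder. Adjacent rungs sit at z = 161 and z = 465, so the spacing is 465 − 161 = 304 mm.


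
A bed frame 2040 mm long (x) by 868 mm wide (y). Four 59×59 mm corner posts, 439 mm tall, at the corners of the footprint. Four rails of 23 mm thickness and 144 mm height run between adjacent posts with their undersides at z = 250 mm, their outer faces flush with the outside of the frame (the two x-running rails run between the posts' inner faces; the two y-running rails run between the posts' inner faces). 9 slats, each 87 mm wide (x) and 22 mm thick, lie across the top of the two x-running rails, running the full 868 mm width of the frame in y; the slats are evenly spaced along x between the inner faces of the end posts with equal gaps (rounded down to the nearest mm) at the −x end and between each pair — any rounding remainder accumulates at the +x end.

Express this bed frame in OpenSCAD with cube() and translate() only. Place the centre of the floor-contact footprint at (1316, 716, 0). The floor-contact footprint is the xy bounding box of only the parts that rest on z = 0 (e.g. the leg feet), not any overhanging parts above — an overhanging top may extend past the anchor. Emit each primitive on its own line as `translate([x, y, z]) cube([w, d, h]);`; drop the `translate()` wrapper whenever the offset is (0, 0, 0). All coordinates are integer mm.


translate([296, 282, 0]) cube([59, 59, 439]);
translate([296, 1091, 0]) cube([59, 59, 439]);
translate([2277, 282, 0]) cube([59, 59, 439]);
translate([2277, 1091, 0]) cube([59, 59, 439]);
translate([355, 282, 250]) cube([1922, 23, 144]);
translate([355, 1127, 250]) cube([1922, 23, 144]);
translate([296, 341, 250]) cube([23, 750, 144]);
translate([2313, 341, 250]) cube([23, 750, 144]);
translate([468, 282, 394]) cube([87, 868, 22]);
translate([668, 282, 394]) cube([87, 868, 22]);
translate([868, 282, 394]) cube([87, 868, 22]);
translate([1068, 282, 394]) cube([87, 868, 22]);
translate([1268, 282, 394]) cube([87, 868, 22]);
translate([1468, 282, 394]) cube([87, 868, 22]);
translate([1668, 282, 394]) cube([87, 868, 22]);
translate([1868, 282, 394]) cube([87, 868, 22]);
translate([2068, 282, 394]) cube([87, 868, 22]);


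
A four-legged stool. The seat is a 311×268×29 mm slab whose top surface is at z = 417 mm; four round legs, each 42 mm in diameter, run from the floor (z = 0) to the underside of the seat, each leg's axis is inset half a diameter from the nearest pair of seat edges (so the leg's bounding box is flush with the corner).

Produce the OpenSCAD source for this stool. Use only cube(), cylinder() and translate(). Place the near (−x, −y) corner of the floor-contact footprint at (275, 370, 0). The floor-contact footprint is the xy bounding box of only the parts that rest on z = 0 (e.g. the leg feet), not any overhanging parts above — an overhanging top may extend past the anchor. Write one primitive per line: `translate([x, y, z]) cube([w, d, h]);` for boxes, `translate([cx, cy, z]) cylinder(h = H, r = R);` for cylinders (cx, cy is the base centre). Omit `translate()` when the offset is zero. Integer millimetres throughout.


translate([275, 370, 388]) cube([311, 268, 29]);
translate([296, 391, 0]) cylinder(h = 388, r = 21);
translate([565, 391, 0]) cylinder(h = 388, r = 21);
translate([296, 617, 0]) cylinder(h = 388, r = 21);
translate([565, 617, 0]) cylinder(h = 388, r = 21);


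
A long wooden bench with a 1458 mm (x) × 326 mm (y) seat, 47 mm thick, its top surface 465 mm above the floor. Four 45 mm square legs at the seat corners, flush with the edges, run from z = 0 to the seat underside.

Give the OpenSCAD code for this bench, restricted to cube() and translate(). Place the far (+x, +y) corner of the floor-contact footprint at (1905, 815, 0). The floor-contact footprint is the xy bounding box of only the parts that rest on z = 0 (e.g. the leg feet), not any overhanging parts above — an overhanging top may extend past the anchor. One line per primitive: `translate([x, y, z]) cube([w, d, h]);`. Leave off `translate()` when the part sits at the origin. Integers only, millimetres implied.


translate([447, 489, 418]) cube([1458, 326, 47]);
translate([447, 489, 0]) cube([45, 45, 418]);
translate([447, 770, 0]) cube([45, 45, 418]);
translate([1860, 489, 0]) cube([45, 45, 418]);
translate([1860, 770, 0]) cube([45, 45, 418]);


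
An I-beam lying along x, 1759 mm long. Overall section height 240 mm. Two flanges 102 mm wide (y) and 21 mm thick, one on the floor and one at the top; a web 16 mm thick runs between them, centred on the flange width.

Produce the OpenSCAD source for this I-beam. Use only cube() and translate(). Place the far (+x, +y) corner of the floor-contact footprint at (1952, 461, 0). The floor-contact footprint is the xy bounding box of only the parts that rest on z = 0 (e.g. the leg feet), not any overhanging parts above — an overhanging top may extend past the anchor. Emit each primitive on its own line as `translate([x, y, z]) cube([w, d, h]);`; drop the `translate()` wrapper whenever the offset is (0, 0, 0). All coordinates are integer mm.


translate([193, 359, 0]) cube([1759, 102, 21]);
translate([193, 402, 21]) cube([1759, 16, 198]);
translate([193, 359, 219]) cube([1759, 102, 21]);


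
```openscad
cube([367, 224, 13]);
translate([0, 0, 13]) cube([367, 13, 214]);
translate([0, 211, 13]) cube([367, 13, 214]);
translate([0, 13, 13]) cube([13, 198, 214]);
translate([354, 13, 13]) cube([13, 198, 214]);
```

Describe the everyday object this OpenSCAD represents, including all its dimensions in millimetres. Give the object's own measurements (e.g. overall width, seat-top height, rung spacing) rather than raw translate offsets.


An open-topped rectangular box: outside dimensions 367×224×227 mm, with a uniform wall and base thickness of 13 mm. The base is a full 367×224 slab on the floor; four walls sit on top of the base. The front and back walls (the −y and +y sides) span the full width; the two side walls fit between them.


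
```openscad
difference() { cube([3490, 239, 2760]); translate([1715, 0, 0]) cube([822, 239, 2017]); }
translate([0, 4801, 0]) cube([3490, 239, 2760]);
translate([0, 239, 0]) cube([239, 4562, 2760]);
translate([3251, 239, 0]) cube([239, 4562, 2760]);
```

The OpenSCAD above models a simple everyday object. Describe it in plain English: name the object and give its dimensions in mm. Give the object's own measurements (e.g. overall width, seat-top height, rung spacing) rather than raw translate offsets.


A single room: four walls, each 2760 mm tall and 239 mm thick, enclosing an outside footprint 3490×5040 mm (x × y), no floor or roof. The front and back walls (−y and +y sides) run the full x-width; the side walls fit between their inner faces. A door opening 822 mm wide and 2017 mm tall is cut through the front wall from the floor up, its −x edge 1715 mm from the wall's −x end.


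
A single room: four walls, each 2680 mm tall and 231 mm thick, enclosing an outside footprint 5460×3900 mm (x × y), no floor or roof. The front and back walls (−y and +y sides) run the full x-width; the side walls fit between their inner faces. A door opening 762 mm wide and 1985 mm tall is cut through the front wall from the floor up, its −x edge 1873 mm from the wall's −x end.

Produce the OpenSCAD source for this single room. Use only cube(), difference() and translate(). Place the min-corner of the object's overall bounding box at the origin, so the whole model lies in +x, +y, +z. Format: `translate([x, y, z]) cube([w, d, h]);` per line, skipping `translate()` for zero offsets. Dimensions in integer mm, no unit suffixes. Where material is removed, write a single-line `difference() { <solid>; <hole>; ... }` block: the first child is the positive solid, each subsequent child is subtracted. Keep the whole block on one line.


difference() { cube([5460, 231, 2680]); translate([1873, 0, 0]) cube([762, 231, 1985]); }
translate([0, 3669, 0]) cube([5460, 231, 2680]);
translate([0, 231, 0]) cube([231, 3438, 2680]);
translate([5229, 231, 0]) cube([231, 3438, 2680]);
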